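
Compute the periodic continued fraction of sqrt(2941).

Write x_i = (sqrt(2941) + m_i)/d_i with (m_0, d_0) = (0, 1). a_0 = floor(sqrt(2941)) = 54, since 54^2 = 2916 <= 2941 < 3025 = 55^2.
Iterate m_{i+1} = d_i*a_i - m_i, d_{i+1} = (2941 - m_{i+1}^2)/d_i, a_{i+1} = floor((a_0 + m_{i+1})/d_{i+1}):
  m_1 = 1*54 - 0 = 54, d_1 = (2941 - 54^2)/1 = 25/1 = 25, a_1 = floor((54 + 54)/25) = 4.
  m_2 = 25*4 - 54 = 46, d_2 = (2941 - 46^2)/25 = 825/25 = 33, a_2 = floor((54 + 46)/33) = 3.
  m_3 = 33*3 - 46 = 53, d_3 = (2941 - 53^2)/33 = 132/33 = 4, a_3 = floor((54 + 53)/4) = 26.
  m_4 = 4*26 - 53 = 51, d_4 = (2941 - 51^2)/4 = 340/4 = 85, a_4 = floor((54 + 51)/85) = 1.
  m_5 = 85*1 - 51 = 34, d_5 = (2941 - 34^2)/85 = 1785/85 = 21, a_5 = floor((54 + 34)/21) = 4.
  m_6 = 21*4 - 34 = 50, d_6 = (2941 - 50^2)/21 = 441/21 = 21, a_6 = floor((54 + 50)/21) = 4.
  m_7 = 21*4 - 50 = 34, d_7 = (2941 - 34^2)/21 = 1785/21 = 85, a_7 = floor((54 + 34)/85) = 1.
  m_8 = 85*1 - 34 = 51, d_8 = (2941 - 51^2)/85 = 340/85 = 4, a_8 = floor((54 + 51)/4) = 26.
  m_9 = 4*26 - 51 = 53, d_9 = (2941 - 53^2)/4 = 132/4 = 33, a_9 = floor((54 + 53)/33) = 3.
  m_10 = 33*3 - 53 = 46, d_10 = (2941 - 46^2)/33 = 825/33 = 25, a_10 = floor((54 + 46)/25) = 4.
  m_11 = 25*4 - 46 = 54, d_11 = (2941 - 54^2)/25 = 25/25 = 1, a_11 = floor((54 + 54)/1) = 108.
  m_12 = 1*108 - 54 = 54, d_12 = (2941 - 54^2)/1 = 25/1 = 25: (m_12, d_12) = (m_1, d_1) = (54, 25), so from here the quotients repeat a_1, ..., a_11; the period length is 11.
Hence the expansion of sqrt(2941) is a_0 = 54 followed by the repeating block 4, 3, 26, 1, 4, 4, 1, 26, 3, 4, 108 (period 11).

[54; (4, 3, 26, 1, 4, 4, 1, 26, 3, 4, 108)]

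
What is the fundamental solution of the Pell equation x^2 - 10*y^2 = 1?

(x, y) = (19, 6)

First expand sqrt(10) as a continued fraction. With x_i = (sqrt(10) + m_i)/d_i and (m_0, d_0) = (0, 1): a_0 = floor(sqrt(10)) = 3, since 3^2 = 9 <= 10 < 16 = 4^2.
Iterate m_{i+1} = d_i*a_i - m_i, d_{i+1} = (10 - m_{i+1}^2)/d_i, a_{i+1} = floor((a_0 + m_{i+1})/d_{i+1}):
  m_1 = 1*3 - 0 = 3, d_1 = (10 - 3^2)/1 = 1/1 = 1, a_1 = floor((3 + 3)/1) = 6.
  m_2 = 1*6 - 3 = 3, d_2 = (10 - 3^2)/1 = 1/1 = 1: (m_2, d_2) = (m_1, d_1) = (3, 1), so from here the quotient a_1 repeats; the period length is 1.
So sqrt(10) = [3; (6)] with period length k = 1.
k is odd, so (p_{k-1}, q_{k-1}) only solves x^2 - 10y^2 = -1 and the fundamental solution of x^2 - 10y^2 = 1 is (p_{2k-1}, q_{2k-1}) = (p_1, q_1); compute convergents through index 1, running through the period twice.
Convergents (p_i = a_i*p_{i-1} + p_{i-2}, q_i = a_i*q_{i-1} + q_{i-2} with p_{-2}=0, p_{-1}=1, q_{-2}=1, q_{-1}=0):
  i=0: a_0=3, p_0 = 3*1 + 0 = 3, q_0 = 3*0 + 1 = 1.
  i=1: a_1=6, p_1 = 6*3 + 1 = 19, q_1 = 6*1 + 0 = 6.
Indeed p_0^2 - 10*q_0^2 = 9 - 10 = -1, not +1.
Check: 19^2 - 10*6^2 = 361 - 360 = 1, so (x, y) = (19, 6) solves the equation, and by the theorem it is the least positive solution.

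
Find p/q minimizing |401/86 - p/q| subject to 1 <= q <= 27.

Expand x = 401/86 as a continued fraction with the Euclidean algorithm:
  401 = 4*86 + 57, so a_0 = 4.
  86 = 1*57 + 29, so a_1 = 1.
  57 = 1*29 + 28, so a_2 = 1.
  29 = 1*28 + 1, so a_3 = 1.
  28 = 28*1 + 0, so a_4 = 28.
so x = [4; 1, 1, 1, 28].
Convergents (p_i = a_i*p_{i-1} + p_{i-2}, q_i = a_i*q_{i-1} + q_{i-2} with p_{-2}=0, p_{-1}=1, q_{-2}=1, q_{-1}=0), until the denominator exceeds 27:
  i=0: a_0=4, p_0 = 4*1 + 0 = 4, q_0 = 4*0 + 1 = 1.
  i=1: a_1=1, p_1 = 1*4 + 1 = 5, q_1 = 1*1 + 0 = 1.
  i=2: a_2=1, p_2 = 1*5 + 4 = 9, q_2 = 1*1 + 1 = 2.
  i=3: a_3=1, p_3 = 1*9 + 5 = 14, q_3 = 1*2 + 1 = 3.
  i=4: a_4=28, p_4 = 28*14 + 9 = 401, q_4 = 28*3 + 2 = 86.
q_4 = 86 > 27, so the last convergent with denominator <= 27 is p_3/q_3 = 14/3.
The closest fraction with denominator <= 27 is either p_3/q_3 or the intermediate fraction (k*p_3 + p_2)/(k*q_3 + q_2) with the largest k >= 1 whose denominator stays <= 27; these approach x as k grows, and every other convergent or intermediate fraction in range is farther away.
Largest k: floor((27 - q_2)/q_3) = floor((27 - 2)/3) = 8.
That gives (8*14 + 9)/(8*3 + 2) = 121/26.
Compare the errors: |x - 14/3| = |401*3 - 14*86|/(86*3) = 1/258, and |x - 121/26| = |401*26 - 121*86|/(86*26) = 20/2236.
Cross-multiplying, 1*2236 = 2236 < 5160 = 20*258, so 1/258 is smaller: the convergent 14/3 is closer to x than 121/26.

14/3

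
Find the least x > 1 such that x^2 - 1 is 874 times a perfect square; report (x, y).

(x, y) = (3725, 126)

First expand sqrt(874) as a continued fraction. With x_i = (sqrt(874) + m_i)/d_i and (m_0, d_0) = (0, 1): a_0 = floor(sqrt(874)) = 29, since 29^2 = 841 <= 874 < 900 = 30^2.
Iterate m_{i+1} = d_i*a_i - m_i, d_{i+1} = (874 - m_{i+1}^2)/d_i, a_{i+1} = floor((a_0 + m_{i+1})/d_{i+1}):
  m_1 = 1*29 - 0 = 29, d_1 = (874 - 29^2)/1 = 33/1 = 33, a_1 = floor((29 + 29)/33) = 1.
  m_2 = 33*1 - 29 = 4, d_2 = (874 - 4^2)/33 = 858/33 = 26, a_2 = floor((29 + 4)/26) = 1.
  m_3 = 26*1 - 4 = 22, d_3 = (874 - 22^2)/26 = 390/26 = 15, a_3 = floor((29 + 22)/15) = 3.
  m_4 = 15*3 - 22 = 23, d_4 = (874 - 23^2)/15 = 345/15 = 23, a_4 = floor((29 + 23)/23) = 2.
  m_5 = 23*2 - 23 = 23, d_5 = (874 - 23^2)/23 = 345/23 = 15, a_5 = floor((29 + 23)/15) = 3.
  m_6 = 15*3 - 23 = 22, d_6 = (874 - 22^2)/15 = 390/15 = 26, a_6 = floor((29 + 22)/26) = 1.
  m_7 = 26*1 - 22 = 4, d_7 = (874 - 4^2)/26 = 858/26 = 33, a_7 = floor((29 + 4)/33) = 1.
  m_8 = 33*1 - 4 = 29, d_8 = (874 - 29^2)/33 = 33/33 = 1, a_8 = floor((29 + 29)/1) = 58.
  m_9 = 1*58 - 29 = 29, d_9 = (874 - 29^2)/1 = 33/1 = 33: (m_9, d_9) = (m_1, d_1) = (29, 33), so from here the quotients repeat a_1, ..., a_8; the period length is 8.
So sqrt(874) = [29; (1, 1, 3, 2, 3, 1, 1, 58)] with period length k = 8.
k is even, so the fundamental solution of x^2 - 874y^2 = 1 is (p_{k-1}, q_{k-1}) = (p_7, q_7); compute convergents through index 7.
Convergents (p_i = a_i*p_{i-1} + p_{i-2}, q_i = a_i*q_{i-1} + q_{i-2} with p_{-2}=0, p_{-1}=1, q_{-2}=1, q_{-1}=0):
  i=0: a_0=29, p_0 = 29*1 + 0 = 29, q_0 = 29*0 + 1 = 1.
  i=1: a_1=1, p_1 = 1*29 + 1 = 30, q_1 = 1*1 + 0 = 1.
  i=2: a_2=1, p_2 = 1*30 + 29 = 59, q_2 = 1*1 + 1 = 2.
  i=3: a_3=3, p_3 = 3*59 + 30 = 207, q_3 = 3*2 + 1 = 7.
  i=4: a_4=2, p_4 = 2*207 + 59 = 473, q_4 = 2*7 + 2 = 16.
  i=5: a_5=3, p_5 = 3*473 + 207 = 1626, q_5 = 3*16 + 7 = 55.
  i=6: a_6=1, p_6 = 1*1626 + 473 = 2099, q_6 = 1*55 + 16 = 71.
  i=7: a_7=1, p_7 = 1*2099 + 1626 = 3725, q_7 = 1*71 + 55 = 126.
Check: 3725^2 - 874*126^2 = 13875625 - 13875624 = 1, so (x, y) = (3725, 126) solves the equation, and by the theorem it is the least positive solution.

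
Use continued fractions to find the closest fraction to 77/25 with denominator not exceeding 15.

40/13

Expand x = 77/25 as a continued fraction with the Euclidean algorithm:
  77 = 3*25 + 2, so a_0 = 3.
  25 = 12*2 + 1, so a_1 = 12.
  2 = 2*1 + 0, so a_2 = 2.
so x = [3; 12, 2].
Convergents (p_i = a_i*p_{i-1} + p_{i-2}, q_i = a_i*q_{i-1} + q_{i-2} with p_{-2}=0, p_{-1}=1, q_{-2}=1, q_{-1}=0), until the denominator exceeds 15:
  i=0: a_0=3, p_0 = 3*1 + 0 = 3, q_0 = 3*0 + 1 = 1.
  i=1: a_1=12, p_1 = 12*3 + 1 = 37, q_1 = 12*1 + 0 = 12.
  i=2: a_2=2, p_2 = 2*37 + 3 = 77, q_2 = 2*12 + 1 = 25.
q_2 = 25 > 15, so the last convergent with denominator <= 15 is p_1/q_1 = 37/12.
The closest fraction with denominator <= 15 is either p_1/q_1 or the intermediate fraction (k*p_1 + p_0)/(k*q_1 + q_0) with the largest k >= 1 whose denominator stays <= 15; these approach x as k grows, and every other convergent or intermediate fraction in range is farther away.
Largest k: floor((15 - q_0)/q_1) = floor((15 - 1)/12) = 1.
That gives (1*37 + 3)/(1*12 + 1) = 40/13.
Compare the errors: |x - 37/12| = |77*12 - 37*25|/(25*12) = 1/300, and |x - 40/13| = |77*13 - 40*25|/(25*13) = 1/325.
Cross-multiplying, 1*300 = 300 < 325 = 1*325, so 1/325 is smaller: the intermediate fraction 40/13 is closer to x than 37/12.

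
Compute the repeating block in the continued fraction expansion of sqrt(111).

[10; (1, 1, 6, 1, 1, 20)]

Write x_i = (sqrt(111) + m_i)/d_i with (m_0, d_0) = (0, 1). a_0 = floor(sqrt(111)) = 10, since 10^2 = 100 <= 111 < 121 = 11^2.
Iterate m_{i+1} = d_i*a_i - m_i, d_{i+1} = (111 - m_{i+1}^2)/d_i, a_{i+1} = floor((a_0 + m_{i+1})/d_{i+1}):
  m_1 = 1*10 - 0 = 10, d_1 = (111 - 10^2)/1 = 11/1 = 11, a_1 = floor((10 + 10)/11) = 1.
  m_2 = 11*1 - 10 = 1, d_2 = (111 - 1^2)/11 = 110/11 = 10, a_2 = floor((10 + 1)/10) = 1.
  m_3 = 10*1 - 1 = 9, d_3 = (111 - 9^2)/10 = 30/10 = 3, a_3 = floor((10 + 9)/3) = 6.
  m_4 = 3*6 - 9 = 9, d_4 = (111 - 9^2)/3 = 30/3 = 10, a_4 = floor((10 + 9)/10) = 1.
  m_5 = 10*1 - 9 = 1, d_5 = (111 - 1^2)/10 = 110/10 = 11, a_5 = floor((10 + 1)/11) = 1.
  m_6 = 11*1 - 1 = 10, d_6 = (111 - 10^2)/11 = 11/11 = 1, a_6 = floor((10 + 10)/1) = 20.
  m_7 = 1*20 - 10 = 10, d_7 = (111 - 10^2)/1 = 11/1 = 11: (m_7, d_7) = (m_1, d_1) = (10, 11), so from here the quotients repeat a_1, ..., a_6; the period length is 6.
Hence the expansion of sqrt(111) is a_0 = 10 followed by the repeating block 1, 1, 6, 1, 1, 20 (period 6).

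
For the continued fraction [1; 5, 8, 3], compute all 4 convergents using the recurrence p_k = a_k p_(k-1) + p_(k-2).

Using the convergent recurrence p_i = a_i*p_{i-1} + p_{i-2}, q_i = a_i*q_{i-1} + q_{i-2} with p_{-2}=0, p_{-1}=1, q_{-2}=1, q_{-1}=0:
  i=0: a_0=1, p_0 = 1*1 + 0 = 1, q_0 = 1*0 + 1 = 1.
  i=1: a_1=5, p_1 = 5*1 + 1 = 6, q_1 = 5*1 + 0 = 5.
  i=2: a_2=8, p_2 = 8*6 + 1 = 49, q_2 = 8*5 + 1 = 41.
  i=3: a_3=3, p_3 = 3*49 + 6 = 153, q_3 = 3*41 + 5 = 128.

1/1, 6/5, 49/41, 153/128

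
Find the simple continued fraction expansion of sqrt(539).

[23; (4, 1, 1, 1, 1, 1, 4, 46)]

Write x_i = (sqrt(539) + m_i)/d_i with (m_0, d_0) = (0, 1). a_0 = floor(sqrt(539)) = 23, since 23^2 = 529 <= 539 < 576 = 24^2.
Iterate m_{i+1} = d_i*a_i - m_i, d_{i+1} = (539 - m_{i+1}^2)/d_i, a_{i+1} = floor((a_0 + m_{i+1})/d_{i+1}):
  m_1 = 1*23 - 0 = 23, d_1 = (539 - 23^2)/1 = 10/1 = 10, a_1 = floor((23 + 23)/10) = 4.
  m_2 = 10*4 - 23 = 17, d_2 = (539 - 17^2)/10 = 250/10 = 25, a_2 = floor((23 + 17)/25) = 1.
  m_3 = 25*1 - 17 = 8, d_3 = (539 - 8^2)/25 = 475/25 = 19, a_3 = floor((23 + 8)/19) = 1.
  m_4 = 19*1 - 8 = 11, d_4 = (539 - 11^2)/19 = 418/19 = 22, a_4 = floor((23 + 11)/22) = 1.
  m_5 = 22*1 - 11 = 11, d_5 = (539 - 11^2)/22 = 418/22 = 19, a_5 = floor((23 + 11)/19) = 1.
  m_6 = 19*1 - 11 = 8, d_6 = (539 - 8^2)/19 = 475/19 = 25, a_6 = floor((23 + 8)/25) = 1.
  m_7 = 25*1 - 8 = 17, d_7 = (539 - 17^2)/25 = 250/25 = 10, a_7 = floor((23 + 17)/10) = 4.
  m_8 = 10*4 - 17 = 23, d_8 = (539 - 23^2)/10 = 10/10 = 1, a_8 = floor((23 + 23)/1) = 46.
  m_9 = 1*46 - 23 = 23, d_9 = (539 - 23^2)/1 = 10/1 = 10: (m_9, d_9) = (m_1, d_1) = (23, 10), so from here the quotients repeat a_1, ..., a_8; the period length is 8.
Hence the expansion of sqrt(539) is a_0 = 23 followed by the repeating block 4, 1, 1, 1, 1, 1, 4, 46 (period 8).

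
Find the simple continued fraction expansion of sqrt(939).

Write x_i = (sqrt(939) + m_i)/d_i with (m_0, d_0) = (0, 1). a_0 = floor(sqrt(939)) = 30, since 30^2 = 900 <= 939 < 961 = 31^2.
Iterate m_{i+1} = d_i*a_i - m_i, d_{i+1} = (939 - m_{i+1}^2)/d_i, a_{i+1} = floor((a_0 + m_{i+1})/d_{i+1}):
  m_1 = 1*30 - 0 = 30, d_1 = (939 - 30^2)/1 = 39/1 = 39, a_1 = floor((30 + 30)/39) = 1.
  m_2 = 39*1 - 30 = 9, d_2 = (939 - 9^2)/39 = 858/39 = 22, a_2 = floor((30 + 9)/22) = 1.
  m_3 = 22*1 - 9 = 13, d_3 = (939 - 13^2)/22 = 770/22 = 35, a_3 = floor((30 + 13)/35) = 1.
  m_4 = 35*1 - 13 = 22, d_4 = (939 - 22^2)/35 = 455/35 = 13, a_4 = floor((30 + 22)/13) = 4.
  m_5 = 13*4 - 22 = 30, d_5 = (939 - 30^2)/13 = 39/13 = 3, a_5 = floor((30 + 30)/3) = 20.
  m_6 = 3*20 - 30 = 30, d_6 = (939 - 30^2)/3 = 39/3 = 13, a_6 = floor((30 + 30)/13) = 4.
  m_7 = 13*4 - 30 = 22, d_7 = (939 - 22^2)/13 = 455/13 = 35, a_7 = floor((30 + 22)/35) = 1.
  m_8 = 35*1 - 22 = 13, d_8 = (939 - 13^2)/35 = 770/35 = 22, a_8 = floor((30 + 13)/22) = 1.
  m_9 = 22*1 - 13 = 9, d_9 = (939 - 9^2)/22 = 858/22 = 39, a_9 = floor((30 + 9)/39) = 1.
  m_10 = 39*1 - 9 = 30, d_10 = (939 - 30^2)/39 = 39/39 = 1, a_10 = floor((30 + 30)/1) = 60.
  m_11 = 1*60 - 30 = 30, d_11 = (939 - 30^2)/1 = 39/1 = 39: (m_11, d_11) = (m_1, d_1) = (30, 39), so from here the quotients repeat a_1, ..., a_10; the period length is 10.
Hence the expansion of sqrt(939) is a_0 = 30 followed by the repeating block 1, 1, 1, 4, 20, 4, 1, 1, 1, 60 (period 10).

[30; (1, 1, 1, 4, 20, 4, 1, 1, 1, 60)]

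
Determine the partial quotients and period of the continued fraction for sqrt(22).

Write x_i = (sqrt(22) + m_i)/d_i with (m_0, d_0) = (0, 1). a_0 = floor(sqrt(22)) = 4, since 4^2 = 16 <= 22 < 25 = 5^2.
Iterate m_{i+1} = d_i*a_i - m_i, d_{i+1} = (22 - m_{i+1}^2)/d_i, a_{i+1} = floor((a_0 + m_{i+1})/d_{i+1}):
  m_1 = 1*4 - 0 = 4, d_1 = (22 - 4^2)/1 = 6/1 = 6, a_1 = floor((4 + 4)/6) = 1.
  m_2 = 6*1 - 4 = 2, d_2 = (22 - 2^2)/6 = 18/6 = 3, a_2 = floor((4 + 2)/3) = 2.
  m_3 = 3*2 - 2 = 4, d_3 = (22 - 4^2)/3 = 6/3 = 2, a_3 = floor((4 + 4)/2) = 4.
  m_4 = 2*4 - 4 = 4, d_4 = (22 - 4^2)/2 = 6/2 = 3, a_4 = floor((4 + 4)/3) = 2.
  m_5 = 3*2 - 4 = 2, d_5 = (22 - 2^2)/3 = 18/3 = 6, a_5 = floor((4 + 2)/6) = 1.
  m_6 = 6*1 - 2 = 4, d_6 = (22 - 4^2)/6 = 6/6 = 1, a_6 = floor((4 + 4)/1) = 8.
  m_7 = 1*8 - 4 = 4, d_7 = (22 - 4^2)/1 = 6/1 = 6: (m_7, d_7) = (m_1, d_1) = (4, 6), so from here the quotients repeat a_1, ..., a_6; the period length is 6.
Hence the expansion of sqrt(22) is a_0 = 4 followed by the repeating block 1, 2, 4, 2, 1, 8 (period 6).

[4; (1, 2, 4, 2, 1, 8)]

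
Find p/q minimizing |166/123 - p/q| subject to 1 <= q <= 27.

Expand x = 166/123 as a continued fraction with the Euclidean algorithm:
  166 = 1*123 + 43, so a_0 = 1.
  123 = 2*43 + 37, so a_1 = 2.
  43 = 1*37 + 6, so a_2 = 1.
  37 = 6*6 + 1, so a_3 = 6.
  6 = 6*1 + 0, so a_4 = 6.
so x = [1; 2, 1, 6, 6].
Convergents (p_i = a_i*p_{i-1} + p_{i-2}, q_i = a_i*q_{i-1} + q_{i-2} with p_{-2}=0, p_{-1}=1, q_{-2}=1, q_{-1}=0), until the denominator exceeds 27:
  i=0: a_0=1, p_0 = 1*1 + 0 = 1, q_0 = 1*0 + 1 = 1.
  i=1: a_1=2, p_1 = 2*1 + 1 = 3, q_1 = 2*1 + 0 = 2.
  i=2: a_2=1, p_2 = 1*3 + 1 = 4, q_2 = 1*2 + 1 = 3.
  i=3: a_3=6, p_3 = 6*4 + 3 = 27, q_3 = 6*3 + 2 = 20.
  i=4: a_4=6, p_4 = 6*27 + 4 = 166, q_4 = 6*20 + 3 = 123.
q_4 = 123 > 27, so the last convergent with denominator <= 27 is p_3/q_3 = 27/20.
The closest fraction with denominator <= 27 is either p_3/q_3 or the intermediate fraction (k*p_3 + p_2)/(k*q_3 + q_2) with the largest k >= 1 whose denominator stays <= 27; these approach x as k grows, and every other convergent or intermediate fraction in range is farther away.
Largest k: floor((27 - q_2)/q_3) = floor((27 - 3)/20) = 1.
That gives (1*27 + 4)/(1*20 + 3) = 31/23.
Compare the errors: |x - 27/20| = |166*20 - 27*123|/(123*20) = 1/2460, and |x - 31/23| = |166*23 - 31*123|/(123*23) = 5/2829.
Cross-multiplying, 1*2829 = 2829 < 12300 = 5*2460, so 1/2460 is smaller: the convergent 27/20 is closer to x than 31/23.

27/20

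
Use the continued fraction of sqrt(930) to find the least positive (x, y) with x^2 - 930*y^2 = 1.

First expand sqrt(930) as a continued fraction. With x_i = (sqrt(930) + m_i)/d_i and (m_0, d_0) = (0, 1): a_0 = floor(sqrt(930)) = 30, since 30^2 = 900 <= 930 < 961 = 31^2.
Iterate m_{i+1} = d_i*a_i - m_i, d_{i+1} = (930 - m_{i+1}^2)/d_i, a_{i+1} = floor((a_0 + m_{i+1})/d_{i+1}):
  m_1 = 1*30 - 0 = 30, d_1 = (930 - 30^2)/1 = 30/1 = 30, a_1 = floor((30 + 30)/30) = 2.
  m_2 = 30*2 - 30 = 30, d_2 = (930 - 30^2)/30 = 30/30 = 1, a_2 = floor((30 + 30)/1) = 60.
  m_3 = 1*60 - 30 = 30, d_3 = (930 - 30^2)/1 = 30/1 = 30: (m_3, d_3) = (m_1, d_1) = (30, 30), so from here the quotients repeat a_1, a_2; the period length is 2.
So sqrt(930) = [30; (2, 60)] with period length k = 2.
k is even, so the fundamental solution of x^2 - 930y^2 = 1 is (p_{k-1}, q_{k-1}) = (p_1, q_1); compute convergents through index 1.
Convergents (p_i = a_i*p_{i-1} + p_{i-2}, q_i = a_i*q_{i-1} + q_{i-2} with p_{-2}=0, p_{-1}=1, q_{-2}=1, q_{-1}=0):
  i=0: a_0=30, p_0 = 30*1 + 0 = 30, q_0 = 30*0 + 1 = 1.
  i=1: a_1=2, p_1 = 2*30 + 1 = 61, q_1 = 2*1 + 0 = 2.
Check: 61^2 - 930*2^2 = 3721 - 3720 = 1, so (x, y) = (61, 2) solves the equation, and by the theorem it is the least positive solution.

(x, y) = (61, 2)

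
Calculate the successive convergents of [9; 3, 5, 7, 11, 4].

Using the convergent recurrence p_i = a_i*p_{i-1} + p_{i-2}, q_i = a_i*q_{i-1} + q_{i-2} with p_{-2}=0, p_{-1}=1, q_{-2}=1, q_{-1}=0:
  i=0: a_0=9, p_0 = 9*1 + 0 = 9, q_0 = 9*0 + 1 = 1.
  i=1: a_1=3, p_1 = 3*9 + 1 = 28, q_1 = 3*1 + 0 = 3.
  i=2: a_2=5, p_2 = 5*28 + 9 = 149, q_2 = 5*3 + 1 = 16.
  i=3: a_3=7, p_3 = 7*149 + 28 = 1071, q_3 = 7*16 + 3 = 115.
  i=4: a_4=11, p_4 = 11*1071 + 149 = 11930, q_4 = 11*115 + 16 = 1281.
  i=5: a_5=4, p_5 = 4*11930 + 1071 = 48791, q_5 = 4*1281 + 115 = 5239.

9/1, 28/3, 149/16, 1071/115, 11930/1281, 48791/5239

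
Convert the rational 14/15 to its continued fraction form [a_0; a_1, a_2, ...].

Run the Euclidean algorithm on 14 and 15; the successive quotients are the partial quotients a_0, a_1, ... (each step inverts the fractional part left over by the previous one):
  14 = 0*15 + 14, so a_0 = 0.
  15 = 1*14 + 1, so a_1 = 1.
  14 = 14*1 + 0, so a_2 = 14.
The remainder reaches 0 after 3 divisions, so the expansion has 3 partial quotients, read off in order.

[0; 1, 14]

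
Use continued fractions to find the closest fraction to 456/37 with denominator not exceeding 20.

Expand x = 456/37 as a continued fraction with the Euclidean algorithm:
  456 = 12*37 + 12, so a_0 = 12.
  37 = 3*12 + 1, so a_1 = 3.
  12 = 12*1 + 0, so a_2 = 12.
so x = [12; 3, 12].
Convergents (p_i = a_i*p_{i-1} + p_{i-2}, q_i = a_i*q_{i-1} + q_{i-2} with p_{-2}=0, p_{-1}=1, q_{-2}=1, q_{-1}=0), until the denominator exceeds 20:
  i=0: a_0=12, p_0 = 12*1 + 0 = 12, q_0 = 12*0 + 1 = 1.
  i=1: a_1=3, p_1 = 3*12 + 1 = 37, q_1 = 3*1 + 0 = 3.
  i=2: a_2=12, p_2 = 12*37 + 12 = 456, q_2 = 12*3 + 1 = 37.
q_2 = 37 > 20, so the last convergent with denominator <= 20 is p_1/q_1 = 37/3.
The closest fraction with denominator <= 20 is either p_1/q_1 or the intermediate fraction (k*p_1 + p_0)/(k*q_1 + q_0) with the largest k >= 1 whose denominator stays <= 20; these approach x as k grows, and every other convergent or intermediate fraction in range is farther away.
Largest k: floor((20 - q_0)/q_1) = floor((20 - 1)/3) = 6.
That gives (6*37 + 12)/(6*3 + 1) = 234/19.
Compare the errors: |x - 37/3| = |456*3 - 37*37|/(37*3) = 1/111, and |x - 234/19| = |456*19 - 234*37|/(37*19) = 6/703.
Cross-multiplying, 6*111 = 666 < 703 = 1*703, so 6/703 is smaller: the intermediate fraction 234/19 is closer to x than 37/3.

234/19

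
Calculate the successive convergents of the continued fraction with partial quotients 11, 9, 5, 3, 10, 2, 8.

Using the convergent recurrence p_i = a_i*p_{i-1} + p_{i-2}, q_i = a_i*q_{i-1} + q_{i-2} with p_{-2}=0, p_{-1}=1, q_{-2}=1, q_{-1}=0:
  i=0: a_0=11, p_0 = 11*1 + 0 = 11, q_0 = 11*0 + 1 = 1.
  i=1: a_1=9, p_1 = 9*11 + 1 = 100, q_1 = 9*1 + 0 = 9.
  i=2: a_2=5, p_2 = 5*100 + 11 = 511, q_2 = 5*9 + 1 = 46.
  i=3: a_3=3, p_3 = 3*511 + 100 = 1633, q_3 = 3*46 + 9 = 147.
  i=4: a_4=10, p_4 = 10*1633 + 511 = 16841, q_4 = 10*147 + 46 = 1516.
  i=5: a_5=2, p_5 = 2*16841 + 1633 = 35315, q_5 = 2*1516 + 147 = 3179.
  i=6: a_6=8, p_6 = 8*35315 + 16841 = 299361, q_6 = 8*3179 + 1516 = 26948.

11/1, 100/9, 511/46, 1633/147, 16841/1516, 35315/3179, 299361/26948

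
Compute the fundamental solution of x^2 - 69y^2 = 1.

First expand sqrt(69) as a continued fraction. With x_i = (sqrt(69) + m_i)/d_i and (m_0, d_0) = (0, 1): a_0 = floor(sqrt(69)) = 8, since 8^2 = 64 <= 69 < 81 = 9^2.
Iterate m_{i+1} = d_i*a_i - m_i, d_{i+1} = (69 - m_{i+1}^2)/d_i, a_{i+1} = floor((a_0 + m_{i+1})/d_{i+1}):
  m_1 = 1*8 - 0 = 8, d_1 = (69 - 8^2)/1 = 5/1 = 5, a_1 = floor((8 + 8)/5) = 3.
  m_2 = 5*3 - 8 = 7, d_2 = (69 - 7^2)/5 = 20/5 = 4, a_2 = floor((8 + 7)/4) = 3.
  m_3 = 4*3 - 7 = 5, d_3 = (69 - 5^2)/4 = 44/4 = 11, a_3 = floor((8 + 5)/11) = 1.
  m_4 = 11*1 - 5 = 6, d_4 = (69 - 6^2)/11 = 33/11 = 3, a_4 = floor((8 + 6)/3) = 4.
  m_5 = 3*4 - 6 = 6, d_5 = (69 - 6^2)/3 = 33/3 = 11, a_5 = floor((8 + 6)/11) = 1.
  m_6 = 11*1 - 6 = 5, d_6 = (69 - 5^2)/11 = 44/11 = 4, a_6 = floor((8 + 5)/4) = 3.
  m_7 = 4*3 - 5 = 7, d_7 = (69 - 7^2)/4 = 20/4 = 5, a_7 = floor((8 + 7)/5) = 3.
  m_8 = 5*3 - 7 = 8, d_8 = (69 - 8^2)/5 = 5/5 = 1, a_8 = floor((8 + 8)/1) = 16.
  m_9 = 1*16 - 8 = 8, d_9 = (69 - 8^2)/1 = 5/1 = 5: (m_9, d_9) = (m_1, d_1) = (8, 5), so from here the quotients repeat a_1, ..., a_8; the period length is 8.
So sqrt(69) = [8; (3, 3, 1, 4, 1, 3, 3, 16)] with period length k = 8.
k is even, so the fundamental solution of x^2 - 69y^2 = 1 is (p_{k-1}, q_{k-1}) = (p_7, q_7); compute convergents through index 7.
Convergents (p_i = a_i*p_{i-1} + p_{i-2}, q_i = a_i*q_{i-1} + q_{i-2} with p_{-2}=0, p_{-1}=1, q_{-2}=1, q_{-1}=0):
  i=0: a_0=8, p_0 = 8*1 + 0 = 8, q_0 = 8*0 + 1 = 1.
  i=1: a_1=3, p_1 = 3*8 + 1 = 25, q_1 = 3*1 + 0 = 3.
  i=2: a_2=3, p_2 = 3*25 + 8 = 83, q_2 = 3*3 + 1 = 10.
  i=3: a_3=1, p_3 = 1*83 + 25 = 108, q_3 = 1*10 + 3 = 13.
  i=4: a_4=4, p_4 = 4*108 + 83 = 515, q_4 = 4*13 + 10 = 62.
  i=5: a_5=1, p_5 = 1*515 + 108 = 623, q_5 = 1*62 + 13 = 75.
  i=6: a_6=3, p_6 = 3*623 + 515 = 2384, q_6 = 3*75 + 62 = 287.
  i=7: a_7=3, p_7 = 3*2384 + 623 = 7775, q_7 = 3*287 + 75 = 936.
Check: 7775^2 - 69*936^2 = 60450625 - 60450624 = 1, so (x, y) = (7775, 936) solves the equation, and by the theorem it is the least positive solution.

(x, y) = (7775, 936)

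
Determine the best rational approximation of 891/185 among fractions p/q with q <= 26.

Expand x = 891/185 as a continued fraction with the Euclidean algorithm:
  891 = 4*185 + 151, so a_0 = 4.
  185 = 1*151 + 34, so a_1 = 1.
  151 = 4*34 + 15, so a_2 = 4.
  34 = 2*15 + 4, so a_3 = 2.
  15 = 3*4 + 3, so a_4 = 3.
  4 = 1*3 + 1, so a_5 = 1.
  3 = 3*1 + 0, so a_6 = 3.
so x = [4; 1, 4, 2, 3, 1, 3].
Convergents (p_i = a_i*p_{i-1} + p_{i-2}, q_i = a_i*q_{i-1} + q_{i-2} with p_{-2}=0, p_{-1}=1, q_{-2}=1, q_{-1}=0), until the denominator exceeds 26:
  i=0: a_0=4, p_0 = 4*1 + 0 = 4, q_0 = 4*0 + 1 = 1.
  i=1: a_1=1, p_1 = 1*4 + 1 = 5, q_1 = 1*1 + 0 = 1.
  i=2: a_2=4, p_2 = 4*5 + 4 = 24, q_2 = 4*1 + 1 = 5.
  i=3: a_3=2, p_3 = 2*24 + 5 = 53, q_3 = 2*5 + 1 = 11.
  i=4: a_4=3, p_4 = 3*53 + 24 = 183, q_4 = 3*11 + 5 = 38.
q_4 = 38 > 26, so the last convergent with denominator <= 26 is p_3/q_3 = 53/11.
The closest fraction with denominator <= 26 is either p_3/q_3 or the intermediate fraction (k*p_3 + p_2)/(k*q_3 + q_2) with the largest k >= 1 whose denominator stays <= 26; these approach x as k grows, and every other convergent or intermediate fraction in range is farther away.
Largest k: floor((26 - q_2)/q_3) = floor((26 - 5)/11) = 1.
That gives (1*53 + 24)/(1*11 + 5) = 77/16.
Compare the errors: |x - 53/11| = |891*11 - 53*185|/(185*11) = 4/2035, and |x - 77/16| = |891*16 - 77*185|/(185*16) = 11/2960.
Cross-multiplying, 4*2960 = 11840 < 22385 = 11*2035, so 4/2035 is smaller: the convergent 53/11 is closer to x than 77/16.

53/11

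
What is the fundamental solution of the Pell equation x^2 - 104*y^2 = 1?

First expand sqrt(104) as a continued fraction. With x_i = (sqrt(104) + m_i)/d_i and (m_0, d_0) = (0, 1): a_0 = floor(sqrt(104)) = 10, since 10^2 = 100 <= 104 < 121 = 11^2.
Iterate m_{i+1} = d_i*a_i - m_i, d_{i+1} = (104 - m_{i+1}^2)/d_i, a_{i+1} = floor((a_0 + m_{i+1})/d_{i+1}):
  m_1 = 1*10 - 0 = 10, d_1 = (104 - 10^2)/1 = 4/1 = 4, a_1 = floor((10 + 10)/4) = 5.
  m_2 = 4*5 - 10 = 10, d_2 = (104 - 10^2)/4 = 4/4 = 1, a_2 = floor((10 + 10)/1) = 20.
  m_3 = 1*20 - 10 = 10, d_3 = (104 - 10^2)/1 = 4/1 = 4: (m_3, d_3) = (m_1, d_1) = (10, 4), so from here the quotients repeat a_1, a_2; the period length is 2.
So sqrt(104) = [10; (5, 20)] with period length k = 2.
k is even, so the fundamental solution of x^2 - 104y^2 = 1 is (p_{k-1}, q_{k-1}) = (p_1, q_1); compute convergents through index 1.
Convergents (p_i = a_i*p_{i-1} + p_{i-2}, q_i = a_i*q_{i-1} + q_{i-2} with p_{-2}=0, p_{-1}=1, q_{-2}=1, q_{-1}=0):
  i=0: a_0=10, p_0 = 10*1 + 0 = 10, q_0 = 10*0 + 1 = 1.
  i=1: a_1=5, p_1 = 5*10 + 1 = 51, q_1 = 5*1 + 0 = 5.
Check: 51^2 - 104*5^2 = 2601 - 2600 = 1, so (x, y) = (51, 5) solves the equation, and by the theorem it is the least positive solution.

(x, y) = (51, 5)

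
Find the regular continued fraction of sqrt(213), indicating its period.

[14; (1, 1, 2, 6, 1, 8, 1, 6, 2, 1, 1, 28)]

Write x_i = (sqrt(213) + m_i)/d_i with (m_0, d_0) = (0, 1). a_0 = floor(sqrt(213)) = 14, since 14^2 = 196 <= 213 < 225 = 15^2.
Iterate m_{i+1} = d_i*a_i - m_i, d_{i+1} = (213 - m_{i+1}^2)/d_i, a_{i+1} = floor((a_0 + m_{i+1})/d_{i+1}):
  m_1 = 1*14 - 0 = 14, d_1 = (213 - 14^2)/1 = 17/1 = 17, a_1 = floor((14 + 14)/17) = 1.
  m_2 = 17*1 - 14 = 3, d_2 = (213 - 3^2)/17 = 204/17 = 12, a_2 = floor((14 + 3)/12) = 1.
  m_3 = 12*1 - 3 = 9, d_3 = (213 - 9^2)/12 = 132/12 = 11, a_3 = floor((14 + 9)/11) = 2.
  m_4 = 11*2 - 9 = 13, d_4 = (213 - 13^2)/11 = 44/11 = 4, a_4 = floor((14 + 13)/4) = 6.
  m_5 = 4*6 - 13 = 11, d_5 = (213 - 11^2)/4 = 92/4 = 23, a_5 = floor((14 + 11)/23) = 1.
  m_6 = 23*1 - 11 = 12, d_6 = (213 - 12^2)/23 = 69/23 = 3, a_6 = floor((14 + 12)/3) = 8.
  m_7 = 3*8 - 12 = 12, d_7 = (213 - 12^2)/3 = 69/3 = 23, a_7 = floor((14 + 12)/23) = 1.
  m_8 = 23*1 - 12 = 11, d_8 = (213 - 11^2)/23 = 92/23 = 4, a_8 = floor((14 + 11)/4) = 6.
  m_9 = 4*6 - 11 = 13, d_9 = (213 - 13^2)/4 = 44/4 = 11, a_9 = floor((14 + 13)/11) = 2.
  m_10 = 11*2 - 13 = 9, d_10 = (213 - 9^2)/11 = 132/11 = 12, a_10 = floor((14 + 9)/12) = 1.
  m_11 = 12*1 - 9 = 3, d_11 = (213 - 3^2)/12 = 204/12 = 17, a_11 = floor((14 + 3)/17) = 1.
  m_12 = 17*1 - 3 = 14, d_12 = (213 - 14^2)/17 = 17/17 = 1, a_12 = floor((14 + 14)/1) = 28.
  m_13 = 1*28 - 14 = 14, d_13 = (213 - 14^2)/1 = 17/1 = 17: (m_13, d_13) = (m_1, d_1) = (14, 17), so from here the quotients repeat a_1, ..., a_12; the period length is 12.
Hence the expansion of sqrt(213) is a_0 = 14 followed by the repeating block 1, 1, 2, 6, 1, 8, 1, 6, 2, 1, 1, 28 (period 12).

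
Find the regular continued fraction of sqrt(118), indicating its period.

[10; (1, 6, 3, 2, 10, 2, 3, 6, 1, 20)]

Write x_i = (sqrt(118) + m_i)/d_i with (m_0, d_0) = (0, 1). a_0 = floor(sqrt(118)) = 10, since 10^2 = 100 <= 118 < 121 = 11^2.
Iterate m_{i+1} = d_i*a_i - m_i, d_{i+1} = (118 - m_{i+1}^2)/d_i, a_{i+1} = floor((a_0 + m_{i+1})/d_{i+1}):
  m_1 = 1*10 - 0 = 10, d_1 = (118 - 10^2)/1 = 18/1 = 18, a_1 = floor((10 + 10)/18) = 1.
  m_2 = 18*1 - 10 = 8, d_2 = (118 - 8^2)/18 = 54/18 = 3, a_2 = floor((10 + 8)/3) = 6.
  m_3 = 3*6 - 8 = 10, d_3 = (118 - 10^2)/3 = 18/3 = 6, a_3 = floor((10 + 10)/6) = 3.
  m_4 = 6*3 - 10 = 8, d_4 = (118 - 8^2)/6 = 54/6 = 9, a_4 = floor((10 + 8)/9) = 2.
  m_5 = 9*2 - 8 = 10, d_5 = (118 - 10^2)/9 = 18/9 = 2, a_5 = floor((10 + 10)/2) = 10.
  m_6 = 2*10 - 10 = 10, d_6 = (118 - 10^2)/2 = 18/2 = 9, a_6 = floor((10 + 10)/9) = 2.
  m_7 = 9*2 - 10 = 8, d_7 = (118 - 8^2)/9 = 54/9 = 6, a_7 = floor((10 + 8)/6) = 3.
  m_8 = 6*3 - 8 = 10, d_8 = (118 - 10^2)/6 = 18/6 = 3, a_8 = floor((10 + 10)/3) = 6.
  m_9 = 3*6 - 10 = 8, d_9 = (118 - 8^2)/3 = 54/3 = 18, a_9 = floor((10 + 8)/18) = 1.
  m_10 = 18*1 - 8 = 10, d_10 = (118 - 10^2)/18 = 18/18 = 1, a_10 = floor((10 + 10)/1) = 20.
  m_11 = 1*20 - 10 = 10, d_11 = (118 - 10^2)/1 = 18/1 = 18: (m_11, d_11) = (m_1, d_1) = (10, 18), so from here the quotients repeat a_1, ..., a_10; the period length is 10.
Hence the expansion of sqrt(118) is a_0 = 10 followed by the repeating block 1, 6, 3, 2, 10, 2, 3, 6, 1, 20 (period 10).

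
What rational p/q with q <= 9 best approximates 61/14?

Expand x = 61/14 as a continued fraction with the Euclidean algorithm:
  61 = 4*14 + 5, so a_0 = 4.
  14 = 2*5 + 4, so a_1 = 2.
  5 = 1*4 + 1, so a_2 = 1.
  4 = 4*1 + 0, so a_3 = 4.
so x = [4; 2, 1, 4].
Convergents (p_i = a_i*p_{i-1} + p_{i-2}, q_i = a_i*q_{i-1} + q_{i-2} with p_{-2}=0, p_{-1}=1, q_{-2}=1, q_{-1}=0), until the denominator exceeds 9:
  i=0: a_0=4, p_0 = 4*1 + 0 = 4, q_0 = 4*0 + 1 = 1.
  i=1: a_1=2, p_1 = 2*4 + 1 = 9, q_1 = 2*1 + 0 = 2.
  i=2: a_2=1, p_2 = 1*9 + 4 = 13, q_2 = 1*2 + 1 = 3.
  i=3: a_3=4, p_3 = 4*13 + 9 = 61, q_3 = 4*3 + 2 = 14.
q_3 = 14 > 9, so the last convergent with denominator <= 9 is p_2/q_2 = 13/3.
The closest fraction with denominator <= 9 is either p_2/q_2 or the intermediate fraction (k*p_2 + p_1)/(k*q_2 + q_1) with the largest k >= 1 whose denominator stays <= 9; these approach x as k grows, and every other convergent or intermediate fraction in range is farther away.
Largest k: floor((9 - q_1)/q_2) = floor((9 - 2)/3) = 2.
That gives (2*13 + 9)/(2*3 + 2) = 35/8.
Compare the errors: |x - 13/3| = |61*3 - 13*14|/(14*3) = 1/42, and |x - 35/8| = |61*8 - 35*14|/(14*8) = 2/112.
Cross-multiplying, 2*42 = 84 < 112 = 1*112, so 2/112 is smaller: the intermediate fraction 35/8 is closer to x than 13/3.

35/8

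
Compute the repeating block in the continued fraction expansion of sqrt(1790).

Write x_i = (sqrt(1790) + m_i)/d_i with (m_0, d_0) = (0, 1). a_0 = floor(sqrt(1790)) = 42, since 42^2 = 1764 <= 1790 < 1849 = 43^2.
Iterate m_{i+1} = d_i*a_i - m_i, d_{i+1} = (1790 - m_{i+1}^2)/d_i, a_{i+1} = floor((a_0 + m_{i+1})/d_{i+1}):
  m_1 = 1*42 - 0 = 42, d_1 = (1790 - 42^2)/1 = 26/1 = 26, a_1 = floor((42 + 42)/26) = 3.
  m_2 = 26*3 - 42 = 36, d_2 = (1790 - 36^2)/26 = 494/26 = 19, a_2 = floor((42 + 36)/19) = 4.
  m_3 = 19*4 - 36 = 40, d_3 = (1790 - 40^2)/19 = 190/19 = 10, a_3 = floor((42 + 40)/10) = 8.
  m_4 = 10*8 - 40 = 40, d_4 = (1790 - 40^2)/10 = 190/10 = 19, a_4 = floor((42 + 40)/19) = 4.
  m_5 = 19*4 - 40 = 36, d_5 = (1790 - 36^2)/19 = 494/19 = 26, a_5 = floor((42 + 36)/26) = 3.
  m_6 = 26*3 - 36 = 42, d_6 = (1790 - 42^2)/26 = 26/26 = 1, a_6 = floor((42 + 42)/1) = 84.
  m_7 = 1*84 - 42 = 42, d_7 = (1790 - 42^2)/1 = 26/1 = 26: (m_7, d_7) = (m_1, d_1) = (42, 26), so from here the quotients repeat a_1, ..., a_6; the period length is 6.
Hence the expansion of sqrt(1790) is a_0 = 42 followed by the repeating block 3, 4, 8, 4, 3, 84 (period 6).

[42; (3, 4, 8, 4, 3, 84)]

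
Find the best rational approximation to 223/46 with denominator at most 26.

63/13

Expand x = 223/46 as a continued fraction with the Euclidean algorithm:
  223 = 4*46 + 39, so a_0 = 4.
  46 = 1*39 + 7, so a_1 = 1.
  39 = 5*7 + 4, so a_2 = 5.
  7 = 1*4 + 3, so a_3 = 1.
  4 = 1*3 + 1, so a_4 = 1.
  3 = 3*1 + 0, so a_5 = 3.
so x = [4; 1, 5, 1, 1, 3].
Convergents (p_i = a_i*p_{i-1} + p_{i-2}, q_i = a_i*q_{i-1} + q_{i-2} with p_{-2}=0, p_{-1}=1, q_{-2}=1, q_{-1}=0), until the denominator exceeds 26:
  i=0: a_0=4, p_0 = 4*1 + 0 = 4, q_0 = 4*0 + 1 = 1.
  i=1: a_1=1, p_1 = 1*4 + 1 = 5, q_1 = 1*1 + 0 = 1.
  i=2: a_2=5, p_2 = 5*5 + 4 = 29, q_2 = 5*1 + 1 = 6.
  i=3: a_3=1, p_3 = 1*29 + 5 = 34, q_3 = 1*6 + 1 = 7.
  i=4: a_4=1, p_4 = 1*34 + 29 = 63, q_4 = 1*7 + 6 = 13.
  i=5: a_5=3, p_5 = 3*63 + 34 = 223, q_5 = 3*13 + 7 = 46.
q_5 = 46 > 26, so the last convergent with denominator <= 26 is p_4/q_4 = 63/13.
The closest fraction with denominator <= 26 is either p_4/q_4 or the intermediate fraction (k*p_4 + p_3)/(k*q_4 + q_3) with the largest k >= 1 whose denominator stays <= 26; these approach x as k grows, and every other convergent or intermediate fraction in range is farther away.
Largest k: floor((26 - q_3)/q_4) = floor((26 - 7)/13) = 1.
That gives (1*63 + 34)/(1*13 + 7) = 97/20.
Compare the errors: |x - 63/13| = |223*13 - 63*46|/(46*13) = 1/598, and |x - 97/20| = |223*20 - 97*46|/(46*20) = 2/920.
Cross-multiplying, 1*920 = 920 < 1196 = 2*598, so 1/598 is smaller: the convergent 63/13 is closer to x than 97/20.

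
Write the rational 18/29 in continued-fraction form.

[0; 1, 1, 1, 1, 1, 3]

Run the Euclidean algorithm on 18 and 29; the successive quotients are the partial quotients a_0, a_1, ... (each step inverts the fractional part left over by the previous one):
  18 = 0*29 + 18, so a_0 = 0.
  29 = 1*18 + 11, so a_1 = 1.
  18 = 1*11 + 7, so a_2 = 1.
  11 = 1*7 + 4, so a_3 = 1.
  7 = 1*4 + 3, so a_4 = 1.
  4 = 1*3 + 1, so a_5 = 1.
  3 = 3*1 + 0, so a_6 = 3.
The remainder reaches 0 after 7 divisions, so the expansion has 7 partial quotients, read off in order.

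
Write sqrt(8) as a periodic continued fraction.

Write x_i = (sqrt(8) + m_i)/d_i with (m_0, d_0) = (0, 1). a_0 = floor(sqrt(8)) = 2, since 2^2 = 4 <= 8 < 9 = 3^2.
Iterate m_{i+1} = d_i*a_i - m_i, d_{i+1} = (8 - m_{i+1}^2)/d_i, a_{i+1} = floor((a_0 + m_{i+1})/d_{i+1}):
  m_1 = 1*2 - 0 = 2, d_1 = (8 - 2^2)/1 = 4/1 = 4, a_1 = floor((2 + 2)/4) = 1.
  m_2 = 4*1 - 2 = 2, d_2 = (8 - 2^2)/4 = 4/4 = 1, a_2 = floor((2 + 2)/1) = 4.
  m_3 = 1*4 - 2 = 2, d_3 = (8 - 2^2)/1 = 4/1 = 4: (m_3, d_3) = (m_1, d_1) = (2, 4), so from here the quotients repeat a_1, a_2; the period length is 2.
Hence the expansion of sqrt(8) is a_0 = 2 followed by the repeating block 1, 4 (period 2).

[2; (1, 4)]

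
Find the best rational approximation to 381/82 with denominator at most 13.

Expand x = 381/82 as a continued fraction with the Euclidean algorithm:
  381 = 4*82 + 53, so a_0 = 4.
  82 = 1*53 + 29, so a_1 = 1.
  53 = 1*29 + 24, so a_2 = 1.
  29 = 1*24 + 5, so a_3 = 1.
  24 = 4*5 + 4, so a_4 = 4.
  5 = 1*4 + 1, so a_5 = 1.
  4 = 4*1 + 0, so a_6 = 4.
so x = [4; 1, 1, 1, 4, 1, 4].
Convergents (p_i = a_i*p_{i-1} + p_{i-2}, q_i = a_i*q_{i-1} + q_{i-2} with p_{-2}=0, p_{-1}=1, q_{-2}=1, q_{-1}=0), until the denominator exceeds 13:
  i=0: a_0=4, p_0 = 4*1 + 0 = 4, q_0 = 4*0 + 1 = 1.
  i=1: a_1=1, p_1 = 1*4 + 1 = 5, q_1 = 1*1 + 0 = 1.
  i=2: a_2=1, p_2 = 1*5 + 4 = 9, q_2 = 1*1 + 1 = 2.
  i=3: a_3=1, p_3 = 1*9 + 5 = 14, q_3 = 1*2 + 1 = 3.
  i=4: a_4=4, p_4 = 4*14 + 9 = 65, q_4 = 4*3 + 2 = 14.
q_4 = 14 > 13, so the last convergent with denominator <= 13 is p_3/q_3 = 14/3.
The closest fraction with denominator <= 13 is either p_3/q_3 or the intermediate fraction (k*p_3 + p_2)/(k*q_3 + q_2) with the largest k >= 1 whose denominator stays <= 13; these approach x as k grows, and every other convergent or intermediate fraction in range is farther away.
Largest k: floor((13 - q_2)/q_3) = floor((13 - 2)/3) = 3.
That gives (3*14 + 9)/(3*3 + 2) = 51/11.
Compare the errors: |x - 14/3| = |381*3 - 14*82|/(82*3) = 5/246, and |x - 51/11| = |381*11 - 51*82|/(82*11) = 9/902.
Cross-multiplying, 9*246 = 2214 < 4510 = 5*902, so 9/902 is smaller: the intermediate fraction 51/11 is closer to x than 14/3.

51/11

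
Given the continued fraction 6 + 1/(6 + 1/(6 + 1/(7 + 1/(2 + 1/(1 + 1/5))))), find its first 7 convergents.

Using the convergent recurrence p_i = a_i*p_{i-1} + p_{i-2}, q_i = a_i*q_{i-1} + q_{i-2} with p_{-2}=0, p_{-1}=1, q_{-2}=1, q_{-1}=0:
  i=0: a_0=6, p_0 = 6*1 + 0 = 6, q_0 = 6*0 + 1 = 1.
  i=1: a_1=6, p_1 = 6*6 + 1 = 37, q_1 = 6*1 + 0 = 6.
  i=2: a_2=6, p_2 = 6*37 + 6 = 228, q_2 = 6*6 + 1 = 37.
  i=3: a_3=7, p_3 = 7*228 + 37 = 1633, q_3 = 7*37 + 6 = 265.
  i=4: a_4=2, p_4 = 2*1633 + 228 = 3494, q_4 = 2*265 + 37 = 567.
  i=5: a_5=1, p_5 = 1*3494 + 1633 = 5127, q_5 = 1*567 + 265 = 832.
  i=6: a_6=5, p_6 = 5*5127 + 3494 = 29129, q_6 = 5*832 + 567 = 4727.

6/1, 37/6, 228/37, 1633/265, 3494/567, 5127/832, 29129/4727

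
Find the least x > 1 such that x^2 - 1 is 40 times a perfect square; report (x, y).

(x, y) = (19, 3)

First expand sqrt(40) as a continued fraction. With x_i = (sqrt(40) + m_i)/d_i and (m_0, d_0) = (0, 1): a_0 = floor(sqrt(40)) = 6, since 6^2 = 36 <= 40 < 49 = 7^2.
Iterate m_{i+1} = d_i*a_i - m_i, d_{i+1} = (40 - m_{i+1}^2)/d_i, a_{i+1} = floor((a_0 + m_{i+1})/d_{i+1}):
  m_1 = 1*6 - 0 = 6, d_1 = (40 - 6^2)/1 = 4/1 = 4, a_1 = floor((6 + 6)/4) = 3.
  m_2 = 4*3 - 6 = 6, d_2 = (40 - 6^2)/4 = 4/4 = 1, a_2 = floor((6 + 6)/1) = 12.
  m_3 = 1*12 - 6 = 6, d_3 = (40 - 6^2)/1 = 4/1 = 4: (m_3, d_3) = (m_1, d_1) = (6, 4), so from here the quotients repeat a_1, a_2; the period length is 2.
So sqrt(40) = [6; (3, 12)] with period length k = 2.
k is even, so the fundamental solution of x^2 - 40y^2 = 1 is (p_{k-1}, q_{k-1}) = (p_1, q_1); compute convergents through index 1.
Convergents (p_i = a_i*p_{i-1} + p_{i-2}, q_i = a_i*q_{i-1} + q_{i-2} with p_{-2}=0, p_{-1}=1, q_{-2}=1, q_{-1}=0):
  i=0: a_0=6, p_0 = 6*1 + 0 = 6, q_0 = 6*0 + 1 = 1.
  i=1: a_1=3, p_1 = 3*6 + 1 = 19, q_1 = 3*1 + 0 = 3.
Check: 19^2 - 40*3^2 = 361 - 360 = 1, so (x, y) = (19, 3) solves the equation, and by the theorem it is the least positive solution.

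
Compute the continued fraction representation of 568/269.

Run the Euclidean algorithm on 568 and 269; the successive quotients are the partial quotients a_0, a_1, ... (each step inverts the fractional part left over by the previous one):
  568 = 2*269 + 30, so a_0 = 2.
  269 = 8*30 + 29, so a_1 = 8.
  30 = 1*29 + 1, so a_2 = 1.
  29 = 29*1 + 0, so a_3 = 29.
The remainder reaches 0 after 4 divisions, so the expansion has 4 partial quotients, read off in order.

[2; 8, 1, 29]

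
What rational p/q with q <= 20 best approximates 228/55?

Expand x = 228/55 as a continued fraction with the Euclidean algorithm:
  228 = 4*55 + 8, so a_0 = 4.
  55 = 6*8 + 7, so a_1 = 6.
  8 = 1*7 + 1, so a_2 = 1.
  7 = 7*1 + 0, so a_3 = 7.
so x = [4; 6, 1, 7].
Convergents (p_i = a_i*p_{i-1} + p_{i-2}, q_i = a_i*q_{i-1} + q_{i-2} with p_{-2}=0, p_{-1}=1, q_{-2}=1, q_{-1}=0), until the denominator exceeds 20:
  i=0: a_0=4, p_0 = 4*1 + 0 = 4, q_0 = 4*0 + 1 = 1.
  i=1: a_1=6, p_1 = 6*4 + 1 = 25, q_1 = 6*1 + 0 = 6.
  i=2: a_2=1, p_2 = 1*25 + 4 = 29, q_2 = 1*6 + 1 = 7.
  i=3: a_3=7, p_3 = 7*29 + 25 = 228, q_3 = 7*7 + 6 = 55.
q_3 = 55 > 20, so the last convergent with denominator <= 20 is p_2/q_2 = 29/7.
The closest fraction with denominator <= 20 is either p_2/q_2 or the intermediate fraction (k*p_2 + p_1)/(k*q_2 + q_1) with the largest k >= 1 whose denominator stays <= 20; these approach x as k grows, and every other convergent or intermediate fraction in range is farther away.
Largest k: floor((20 - q_1)/q_2) = floor((20 - 6)/7) = 2.
That gives (2*29 + 25)/(2*7 + 6) = 83/20.
Compare the errors: |x - 29/7| = |228*7 - 29*55|/(55*7) = 1/385, and |x - 83/20| = |228*20 - 83*55|/(55*20) = 5/1100.
Cross-multiplying, 1*1100 = 1100 < 1925 = 5*385, so 1/385 is smaller: the convergent 29/7 is closer to x than 83/20.

29/7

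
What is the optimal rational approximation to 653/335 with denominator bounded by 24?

39/20

Expand x = 653/335 as a continued fraction with the Euclidean algorithm:
  653 = 1*335 + 318, so a_0 = 1.
  335 = 1*318 + 17, so a_1 = 1.
  318 = 18*17 + 12, so a_2 = 18.
  17 = 1*12 + 5, so a_3 = 1.
  12 = 2*5 + 2, so a_4 = 2.
  5 = 2*2 + 1, so a_5 = 2.
  2 = 2*1 + 0, so a_6 = 2.
so x = [1; 1, 18, 1, 2, 2, 2].
Convergents (p_i = a_i*p_{i-1} + p_{i-2}, q_i = a_i*q_{i-1} + q_{i-2} with p_{-2}=0, p_{-1}=1, q_{-2}=1, q_{-1}=0), until the denominator exceeds 24:
  i=0: a_0=1, p_0 = 1*1 + 0 = 1, q_0 = 1*0 + 1 = 1.
  i=1: a_1=1, p_1 = 1*1 + 1 = 2, q_1 = 1*1 + 0 = 1.
  i=2: a_2=18, p_2 = 18*2 + 1 = 37, q_2 = 18*1 + 1 = 19.
  i=3: a_3=1, p_3 = 1*37 + 2 = 39, q_3 = 1*19 + 1 = 20.
  i=4: a_4=2, p_4 = 2*39 + 37 = 115, q_4 = 2*20 + 19 = 59.
q_4 = 59 > 24, so the last convergent with denominator <= 24 is p_3/q_3 = 39/20.
The closest fraction with denominator <= 24 is either p_3/q_3 or the intermediate fraction (k*p_3 + p_2)/(k*q_3 + q_2) with the largest k >= 1 whose denominator stays <= 24; these approach x as k grows, and every other convergent or intermediate fraction in range is farther away.
Largest k: floor((24 - q_2)/q_3) = floor((24 - 19)/20) = 0.
Since k = 0, no intermediate fraction beyond p_3/q_3 has denominator <= 24, so the convergent 39/20 is the closest (its error is |653*20 - 39*335|/(335*20) = 5/6700).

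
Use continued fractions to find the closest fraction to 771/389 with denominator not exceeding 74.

Expand x = 771/389 as a continued fraction with the Euclidean algorithm:
  771 = 1*389 + 382, so a_0 = 1.
  389 = 1*382 + 7, so a_1 = 1.
  382 = 54*7 + 4, so a_2 = 54.
  7 = 1*4 + 3, so a_3 = 1.
  4 = 1*3 + 1, so a_4 = 1.
  3 = 3*1 + 0, so a_5 = 3.
so x = [1; 1, 54, 1, 1, 3].
Convergents (p_i = a_i*p_{i-1} + p_{i-2}, q_i = a_i*q_{i-1} + q_{i-2} with p_{-2}=0, p_{-1}=1, q_{-2}=1, q_{-1}=0), until the denominator exceeds 74:
  i=0: a_0=1, p_0 = 1*1 + 0 = 1, q_0 = 1*0 + 1 = 1.
  i=1: a_1=1, p_1 = 1*1 + 1 = 2, q_1 = 1*1 + 0 = 1.
  i=2: a_2=54, p_2 = 54*2 + 1 = 109, q_2 = 54*1 + 1 = 55.
  i=3: a_3=1, p_3 = 1*109 + 2 = 111, q_3 = 1*55 + 1 = 56.
  i=4: a_4=1, p_4 = 1*111 + 109 = 220, q_4 = 1*56 + 55 = 111.
q_4 = 111 > 74, so the last convergent with denominator <= 74 is p_3/q_3 = 111/56.
The closest fraction with denominator <= 74 is either p_3/q_3 or the intermediate fraction (k*p_3 + p_2)/(k*q_3 + q_2) with the largest k >= 1 whose denominator stays <= 74; these approach x as k grows, and every other convergent or intermediate fraction in range is farther away.
Largest k: floor((74 - q_2)/q_3) = floor((74 - 55)/56) = 0.
Since k = 0, no intermediate fraction beyond p_3/q_3 has denominator <= 74, so the convergent 111/56 is the closest (its error is |771*56 - 111*389|/(389*56) = 3/21784).

111/56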